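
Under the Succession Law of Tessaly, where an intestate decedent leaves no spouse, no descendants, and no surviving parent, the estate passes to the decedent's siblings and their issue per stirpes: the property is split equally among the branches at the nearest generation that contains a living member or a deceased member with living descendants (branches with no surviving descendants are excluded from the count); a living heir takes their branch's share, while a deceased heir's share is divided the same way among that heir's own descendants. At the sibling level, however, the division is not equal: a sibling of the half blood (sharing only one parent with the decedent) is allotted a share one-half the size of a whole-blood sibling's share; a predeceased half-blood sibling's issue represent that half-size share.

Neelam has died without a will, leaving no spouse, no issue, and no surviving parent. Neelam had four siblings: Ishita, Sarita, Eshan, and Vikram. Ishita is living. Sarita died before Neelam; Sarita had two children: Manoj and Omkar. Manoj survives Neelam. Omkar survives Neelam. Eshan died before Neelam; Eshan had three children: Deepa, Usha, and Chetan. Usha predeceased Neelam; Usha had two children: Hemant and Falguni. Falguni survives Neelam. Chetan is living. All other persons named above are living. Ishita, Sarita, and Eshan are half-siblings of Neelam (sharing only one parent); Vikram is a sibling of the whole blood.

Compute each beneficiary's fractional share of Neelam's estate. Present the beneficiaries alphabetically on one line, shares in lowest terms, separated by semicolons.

Chetan 1/15; Deepa 1/15; Falguni 1/30; Hemant 1/30; Ishita 1/5; Manoj 1/10; Omkar 1/10; Vikram 2/5

No spouse, descendants, or parent survives, so the estate passes to Neelam's siblings per stirpes.
Half-blood siblings count for one-half the weight of whole-blood siblings at the initial division.
Dividing 1 in proportion to weights (total weight 5/2): Ishita (weight 1/2) → 1/5; Sarita (weight 1/2) → 1/5; Eshan (weight 1/2) → 1/5; Vikram (weight 1) → 2/5.
Ishita is living and takes 1/5.
Sarita predeceased; the 1/5 allotted to Sarita's branch passes to Sarita's issue by representation.
The 1/5 is divided into 2 equal shares of 1/10 among Manoj, Omkar.
Manoj is living and takes 1/10.
Omkar is living and takes 1/10.
Eshan predeceased; the 1/5 allotted to Eshan's branch passes to Eshan's issue by representation.
The 1/5 is divided into 3 equal shares of 1/15 among Deepa, Usha, Chetan.
Deepa is living and takes 1/15.
Usha predeceased; the 1/15 allotted to Usha's branch passes to Usha's issue by representation.
The 1/15 is divided into 2 equal shares of 1/30 among Hemant, Falguni.
Hemant is living and takes 1/30.
Falguni is living and takes 1/30.
Chetan is living and takes 1/15.
Vikram is living and takes 2/5.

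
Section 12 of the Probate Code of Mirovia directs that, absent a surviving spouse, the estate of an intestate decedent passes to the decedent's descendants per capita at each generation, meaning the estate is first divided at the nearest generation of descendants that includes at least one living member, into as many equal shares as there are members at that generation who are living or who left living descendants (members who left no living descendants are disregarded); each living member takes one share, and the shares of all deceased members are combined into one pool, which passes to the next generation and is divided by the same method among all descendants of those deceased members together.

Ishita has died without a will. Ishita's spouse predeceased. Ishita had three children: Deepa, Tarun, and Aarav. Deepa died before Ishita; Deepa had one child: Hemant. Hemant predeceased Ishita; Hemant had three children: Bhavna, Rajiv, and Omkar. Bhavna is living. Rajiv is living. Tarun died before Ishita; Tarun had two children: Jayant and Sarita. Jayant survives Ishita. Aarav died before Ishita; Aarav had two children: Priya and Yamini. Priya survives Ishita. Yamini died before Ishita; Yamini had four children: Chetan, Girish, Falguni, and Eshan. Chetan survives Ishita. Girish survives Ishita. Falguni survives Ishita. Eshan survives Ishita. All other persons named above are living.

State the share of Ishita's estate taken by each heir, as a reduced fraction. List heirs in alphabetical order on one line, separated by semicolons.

Bhavna 2/35; Chetan 2/35; Eshan 2/35; Falguni 2/35; Girish 2/35; Jayant 1/5; Omkar 2/35; Priya 1/5; Rajiv 2/35; Sarita 1/5

There is no surviving spouse, so the entire estate passes to Ishita's descendants per capita at each generation.
No one at generation 1 (Deepa, Tarun, Aarav) is living; moving to the next generation.
At generation 2 (Hemant, Jayant, Sarita, Priya, Yamini) there are 5 shares of (1)/5 = 1/5 each.
Living: Jayant, Sarita, and Priya — each takes 1/5.
Deceased: Hemant and Yamini. Their combined 2/5 is pooled and carried to generation 3.
At generation 3 (Bhavna, Rajiv, Omkar, Chetan, Girish, Falguni, Eshan) there are 7 shares of (2/5)/7 = 2/35 each.
Living: Bhavna, Rajiv, Omkar, Chetan, Girish, Falguni, and Eshan — each takes 2/35.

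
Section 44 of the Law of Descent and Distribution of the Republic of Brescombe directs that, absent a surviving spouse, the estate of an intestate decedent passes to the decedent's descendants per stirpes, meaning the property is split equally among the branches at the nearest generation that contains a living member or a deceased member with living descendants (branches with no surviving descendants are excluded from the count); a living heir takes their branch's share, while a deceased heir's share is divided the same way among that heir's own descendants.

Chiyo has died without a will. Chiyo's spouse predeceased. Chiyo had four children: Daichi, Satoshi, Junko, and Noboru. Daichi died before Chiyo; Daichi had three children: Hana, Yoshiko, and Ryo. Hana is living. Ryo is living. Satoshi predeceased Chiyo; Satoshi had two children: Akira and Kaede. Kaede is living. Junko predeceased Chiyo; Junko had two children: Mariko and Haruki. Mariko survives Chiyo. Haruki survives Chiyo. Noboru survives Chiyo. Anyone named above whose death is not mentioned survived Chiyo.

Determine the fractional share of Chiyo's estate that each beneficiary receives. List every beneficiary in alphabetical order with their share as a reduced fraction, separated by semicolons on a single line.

There is no surviving spouse, so the entire estate passes to Chiyo's descendants per stirpes.
The estate is divided into 4 equal shares of 1/4 among Daichi, Satoshi, Junko, Noboru.
Daichi predeceased; the 1/4 allotted to Daichi's branch passes to Daichi's issue by representation.
The 1/4 is divided into 3 equal shares of 1/12 among Hana, Yoshiko, Ryo.
Hana is living and takes 1/12.
Yoshiko is living and takes 1/12.
Ryo is living and takes 1/12.
Satoshi predeceased; the 1/4 allotted to Satoshi's branch passes to Satoshi's issue by representation.
The 1/4 is divided into 2 equal shares of 1/8 among Akira, Kaede.
Akira is living and takes 1/8.
Kaede is living and takes 1/8.
Junko predeceased; the 1/4 allotted to Junko's branch passes to Junko's issue by representation.
The 1/4 is divided into 2 equal shares of 1/8 among Mariko, Haruki.
Mariko is living and takes 1/8.
Haruki is living and takes 1/8.
Noboru is living and takes 1/4.

Akira 1/8; Hana 1/12; Haruki 1/8; Kaede 1/8; Mariko 1/8; Noboru 1/4; Ryo 1/12; Yoshiko 1/12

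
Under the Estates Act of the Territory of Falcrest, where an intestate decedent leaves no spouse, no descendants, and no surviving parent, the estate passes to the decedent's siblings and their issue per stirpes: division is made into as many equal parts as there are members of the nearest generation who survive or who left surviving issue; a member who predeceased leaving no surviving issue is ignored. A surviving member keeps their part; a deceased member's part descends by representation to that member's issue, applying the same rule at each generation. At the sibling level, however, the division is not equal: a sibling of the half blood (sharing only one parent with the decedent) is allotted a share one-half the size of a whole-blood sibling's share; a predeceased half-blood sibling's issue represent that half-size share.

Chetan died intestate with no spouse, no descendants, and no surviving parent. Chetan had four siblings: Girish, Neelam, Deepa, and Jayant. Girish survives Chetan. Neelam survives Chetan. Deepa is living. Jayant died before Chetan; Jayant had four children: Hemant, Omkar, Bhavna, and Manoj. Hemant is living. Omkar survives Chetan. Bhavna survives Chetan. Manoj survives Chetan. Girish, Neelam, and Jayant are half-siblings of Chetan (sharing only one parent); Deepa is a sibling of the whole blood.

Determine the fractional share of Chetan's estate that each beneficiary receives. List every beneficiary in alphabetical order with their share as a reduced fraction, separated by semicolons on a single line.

Bhavna 1/20; Deepa 2/5; Girish 1/5; Hemant 1/20; Manoj 1/20; Neelam 1/5; Omkar 1/20

No spouse, descendants, or parent survives, so the estate passes to Chetan's siblings per stirpes.
Half-blood siblings count for one-half the weight of whole-blood siblings at the initial division.
Dividing 1 in proportion to weights (total weight 5/2): Girish (weight 1/2) → 1/5; Neelam (weight 1/2) → 1/5; Deepa (weight 1) → 2/5; Jayant (weight 1/2) → 1/5.
Girish is living and takes 1/5.
Neelam is living and takes 1/5.
Deepa is living and takes 2/5.
Jayant predeceased; the 1/5 allotted to Jayant's branch passes to Jayant's issue by representation.
The 1/5 is divided into 4 equal shares of 1/20 among Hemant, Omkar, Bhavna, Manoj.
Hemant is living and takes 1/20.
Omkar is living and takes 1/20.
Bhavna is living and takes 1/20.
Manoj is living and takes 1/20.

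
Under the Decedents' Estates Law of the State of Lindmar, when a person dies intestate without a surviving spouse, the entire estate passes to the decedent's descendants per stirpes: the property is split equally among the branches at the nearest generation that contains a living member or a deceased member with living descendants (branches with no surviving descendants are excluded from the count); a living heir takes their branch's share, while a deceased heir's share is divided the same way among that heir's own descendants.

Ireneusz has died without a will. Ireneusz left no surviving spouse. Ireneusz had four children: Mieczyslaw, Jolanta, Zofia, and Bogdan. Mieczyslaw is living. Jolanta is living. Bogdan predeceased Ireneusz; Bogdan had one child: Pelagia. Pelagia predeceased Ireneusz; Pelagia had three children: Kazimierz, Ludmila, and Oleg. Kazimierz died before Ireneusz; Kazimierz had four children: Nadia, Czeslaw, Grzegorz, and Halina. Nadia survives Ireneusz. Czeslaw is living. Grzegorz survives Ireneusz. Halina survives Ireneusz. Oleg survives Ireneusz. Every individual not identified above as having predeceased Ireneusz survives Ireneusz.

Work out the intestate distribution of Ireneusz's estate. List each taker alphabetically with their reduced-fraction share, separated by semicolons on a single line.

Czeslaw 1/48; Grzegorz 1/48; Halina 1/48; Jolanta 1/4; Ludmila 1/12; Mieczyslaw 1/4; Nadia 1/48; Oleg 1/12; Zofia 1/4

There is no surviving spouse, so the entire estate passes to Ireneusz's descendants per stirpes.
The estate is divided into 4 equal shares of 1/4 among Mieczyslaw, Jolanta, Zofia, Bogdan.
Mieczyslaw is living and takes 1/4.
Jolanta is living and takes 1/4.
Zofia is living and takes 1/4.
Bogdan predeceased; the 1/4 allotted to Bogdan's branch passes to Bogdan's issue by representation.
Pelagia's line is the sole branch at this level, so the full 1/4 passes to Pelagia's issue by representation.
The 1/4 is divided into 3 equal shares of 1/12 among Kazimierz, Ludmila, Oleg.
Kazimierz predeceased; the 1/12 allotted to Kazimierz's branch passes to Kazimierz's issue by representation.
The 1/12 is divided into 4 equal shares of 1/48 among Nadia, Czeslaw, Grzegorz, Halina.
Nadia is living and takes 1/48.
Czeslaw is living and takes 1/48.
Grzegorz is living and takes 1/48.
Halina is living and takes 1/48.
Ludmila is living and takes 1/12.
Oleg is living and takes 1/12.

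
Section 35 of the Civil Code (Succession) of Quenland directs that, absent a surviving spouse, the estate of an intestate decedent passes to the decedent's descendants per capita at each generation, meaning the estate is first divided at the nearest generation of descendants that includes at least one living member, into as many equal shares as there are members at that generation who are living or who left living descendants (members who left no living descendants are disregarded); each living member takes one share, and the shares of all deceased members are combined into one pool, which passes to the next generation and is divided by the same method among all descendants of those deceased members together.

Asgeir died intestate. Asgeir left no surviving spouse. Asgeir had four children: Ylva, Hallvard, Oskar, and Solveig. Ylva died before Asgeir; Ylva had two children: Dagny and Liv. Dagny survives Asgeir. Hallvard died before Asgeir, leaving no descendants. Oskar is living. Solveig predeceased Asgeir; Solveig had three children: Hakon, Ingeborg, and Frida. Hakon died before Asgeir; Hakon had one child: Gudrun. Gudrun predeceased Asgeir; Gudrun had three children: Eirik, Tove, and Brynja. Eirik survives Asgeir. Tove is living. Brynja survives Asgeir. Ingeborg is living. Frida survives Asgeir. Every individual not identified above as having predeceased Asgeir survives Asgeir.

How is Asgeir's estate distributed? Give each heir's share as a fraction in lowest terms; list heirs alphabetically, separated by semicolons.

Brynja 2/45; Dagny 2/15; Eirik 2/45; Frida 2/15; Ingeborg 2/15; Liv 2/15; Oskar 1/3; Tove 2/45

There is no surviving spouse, so the entire estate passes to Asgeir's descendants per capita at each generation.
At generation 1 (Ylva, Oskar, Solveig) there are 3 shares of (1)/3 = 1/3 each.
Living: Oskar — each takes 1/3.
Deceased: Ylva and Solveig. Their combined 2/3 is pooled and carried to generation 2.
At generation 2 (Dagny, Liv, Hakon, Ingeborg, Frida) there are 5 shares of (2/3)/5 = 2/15 each.
Living: Dagny, Liv, Ingeborg, and Frida — each takes 2/15.
Deceased: Hakon. That 2/15 share is carried to generation 3.
At generation 3 (Gudrun) there are 1 shares of (2/15)/1 = 2/15 each.
Deceased: Gudrun. That 2/15 share is carried to generation 4.
At generation 4 (Eirik, Tove, Brynja) there are 3 shares of (2/15)/3 = 2/45 each.
Living: Eirik, Tove, and Brynja — each takes 2/45.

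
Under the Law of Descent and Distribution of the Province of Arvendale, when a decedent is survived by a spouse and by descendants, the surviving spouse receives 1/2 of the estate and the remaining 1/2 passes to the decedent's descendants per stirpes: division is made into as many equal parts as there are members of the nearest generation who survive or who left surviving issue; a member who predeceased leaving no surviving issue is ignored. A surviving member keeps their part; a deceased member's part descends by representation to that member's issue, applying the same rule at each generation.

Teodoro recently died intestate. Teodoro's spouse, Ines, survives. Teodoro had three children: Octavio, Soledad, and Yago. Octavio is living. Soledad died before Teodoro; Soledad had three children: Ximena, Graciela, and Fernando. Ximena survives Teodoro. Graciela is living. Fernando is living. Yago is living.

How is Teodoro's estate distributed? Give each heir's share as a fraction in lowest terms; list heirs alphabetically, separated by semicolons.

Ines, as surviving spouse, takes 1/2.
The remaining 1/2 passes to Teodoro's descendants per stirpes.
The 1/2 is divided into 3 equal shares of 1/6 among Octavio, Soledad, Yago.
Octavio is living and takes 1/6.
Soledad predeceased; the 1/6 allotted to Soledad's branch passes to Soledad's issue by representation.
The 1/6 is divided into 3 equal shares of 1/18 among Ximena, Graciela, Fernando.
Ximena is living and takes 1/18.
Graciela is living and takes 1/18.
Fernando is living and takes 1/18.
Yago is living and takes 1/6.

Fernando 1/18; Graciela 1/18; Ines 1/2; Octavio 1/6; Ximena 1/18; Yago 1/6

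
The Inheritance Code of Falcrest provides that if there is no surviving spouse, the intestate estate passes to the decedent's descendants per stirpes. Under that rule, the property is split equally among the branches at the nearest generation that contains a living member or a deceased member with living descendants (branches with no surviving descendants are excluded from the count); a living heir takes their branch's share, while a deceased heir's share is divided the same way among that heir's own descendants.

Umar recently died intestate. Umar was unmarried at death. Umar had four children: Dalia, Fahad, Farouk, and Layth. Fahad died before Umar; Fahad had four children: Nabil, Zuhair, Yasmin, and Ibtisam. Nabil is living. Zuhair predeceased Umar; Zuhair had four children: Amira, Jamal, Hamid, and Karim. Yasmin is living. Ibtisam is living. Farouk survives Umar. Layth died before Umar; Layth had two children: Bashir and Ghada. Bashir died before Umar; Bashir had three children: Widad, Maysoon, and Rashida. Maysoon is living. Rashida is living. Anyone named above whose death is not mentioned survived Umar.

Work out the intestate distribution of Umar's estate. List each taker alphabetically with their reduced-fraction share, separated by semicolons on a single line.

There is no surviving spouse, so the entire estate passes to Umar's descendants per stirpes.
The estate is divided into 4 equal shares of 1/4 among Dalia, Fahad, Farouk, Layth.
Dalia is living and takes 1/4.
Fahad predeceased; the 1/4 allotted to Fahad's branch passes to Fahad's issue by representation.
The 1/4 is divided into 4 equal shares of 1/16 among Nabil, Zuhair, Yasmin, Ibtisam.
Nabil is living and takes 1/16.
Zuhair predeceased; the 1/16 allotted to Zuhair's branch passes to Zuhair's issue by representation.
The 1/16 is divided into 4 equal shares of 1/64 among Amira, Jamal, Hamid, Karim.
Amira is living and takes 1/64.
Jamal is living and takes 1/64.
Hamid is living and takes 1/64.
Karim is living and takes 1/64.
Yasmin is living and takes 1/16.
Ibtisam is living and takes 1/16.
Farouk is living and takes 1/4.
Layth predeceased; the 1/4 allotted to Layth's branch passes to Layth's issue by representation.
The 1/4 is divided into 2 equal shares of 1/8 among Bashir, Ghada.
Bashir predeceased; the 1/8 allotted to Bashir's branch passes to Bashir's issue by representation.
The 1/8 is divided into 3 equal shares of 1/24 among Widad, Maysoon, Rashida.
Widad is living and takes 1/24.
Maysoon is living and takes 1/24.
Rashida is living and takes 1/24.
Ghada is living and takes 1/8.

Amira 1/64; Dalia 1/4; Farouk 1/4; Ghada 1/8; Hamid 1/64; Ibtisam 1/16; Jamal 1/64; Karim 1/64; Maysoon 1/24; Nabil 1/16; Rashida 1/24; Widad 1/24; Yasmin 1/16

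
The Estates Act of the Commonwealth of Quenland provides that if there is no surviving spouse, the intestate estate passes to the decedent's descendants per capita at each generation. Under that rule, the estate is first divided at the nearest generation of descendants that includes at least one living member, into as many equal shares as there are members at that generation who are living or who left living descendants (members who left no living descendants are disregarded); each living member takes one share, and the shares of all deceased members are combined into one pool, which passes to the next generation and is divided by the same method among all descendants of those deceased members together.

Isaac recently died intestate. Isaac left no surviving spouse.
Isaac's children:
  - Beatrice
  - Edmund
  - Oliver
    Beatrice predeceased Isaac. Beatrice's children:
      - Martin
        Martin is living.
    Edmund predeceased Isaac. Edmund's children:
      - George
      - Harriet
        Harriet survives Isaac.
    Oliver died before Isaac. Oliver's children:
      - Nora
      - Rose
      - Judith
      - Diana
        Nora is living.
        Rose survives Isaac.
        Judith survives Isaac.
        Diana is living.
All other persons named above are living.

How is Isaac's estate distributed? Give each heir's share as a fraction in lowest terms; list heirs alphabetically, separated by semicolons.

There is no surviving spouse, so the entire estate passes to Isaac's descendants per capita at each generation.
No one at generation 1 (Beatrice, Edmund, Oliver) is living; moving to the next generation.
At generation 2 (Martin, George, Harriet, Nora, Rose, Judith, Diana) there are 7 shares of (1)/7 = 1/7 each.
Living: Martin, George, Harriet, Nora, Rose, Judith, and Diana — each takes 1/7.

Diana 1/7; George 1/7; Harriet 1/7; Judith 1/7; Martin 1/7; Nora 1/7; Rose 1/7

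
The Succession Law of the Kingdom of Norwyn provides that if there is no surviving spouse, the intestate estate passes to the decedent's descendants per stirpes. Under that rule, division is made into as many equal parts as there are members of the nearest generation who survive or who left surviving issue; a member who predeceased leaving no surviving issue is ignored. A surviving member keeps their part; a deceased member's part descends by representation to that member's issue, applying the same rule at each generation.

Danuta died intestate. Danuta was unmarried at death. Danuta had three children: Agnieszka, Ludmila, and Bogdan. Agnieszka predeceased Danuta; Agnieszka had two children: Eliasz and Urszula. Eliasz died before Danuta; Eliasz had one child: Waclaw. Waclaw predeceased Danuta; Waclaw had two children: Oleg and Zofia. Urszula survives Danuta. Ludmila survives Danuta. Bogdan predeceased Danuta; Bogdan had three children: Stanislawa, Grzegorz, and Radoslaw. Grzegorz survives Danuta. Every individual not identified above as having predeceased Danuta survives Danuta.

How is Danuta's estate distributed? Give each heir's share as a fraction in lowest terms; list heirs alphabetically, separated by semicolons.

Grzegorz 1/9; Ludmila 1/3; Oleg 1/12; Radoslaw 1/9; Stanislawa 1/9; Urszula 1/6; Zofia 1/12

There is no surviving spouse, so the entire estate passes to Danuta's descendants per stirpes.
The estate is divided into 3 equal shares of 1/3 among Agnieszka, Ludmila, Bogdan.
Agnieszka predeceased; the 1/3 allotted to Agnieszka's branch passes to Agnieszka's issue by representation.
The 1/3 is divided into 2 equal shares of 1/6 among Eliasz, Urszula.
Eliasz predeceased; the 1/6 allotted to Eliasz's branch passes to Eliasz's issue by representation.
Waclaw's line is the sole branch at this level, so the full 1/6 passes to Waclaw's issue by representation.
The 1/6 is divided into 2 equal shares of 1/12 among Oleg, Zofia.
Oleg is living and takes 1/12.
Zofia is living and takes 1/12.
Urszula is living and takes 1/6.
Ludmila is living and takes 1/3.
Bogdan predeceased; the 1/3 allotted to Bogdan's branch passes to Bogdan's issue by representation.
The 1/3 is divided into 3 equal shares of 1/9 among Stanislawa, Grzegorz, Radoslaw.
Stanislawa is living and takes 1/9.
Grzegorz is living and takes 1/9.
Radoslaw is living and takes 1/9.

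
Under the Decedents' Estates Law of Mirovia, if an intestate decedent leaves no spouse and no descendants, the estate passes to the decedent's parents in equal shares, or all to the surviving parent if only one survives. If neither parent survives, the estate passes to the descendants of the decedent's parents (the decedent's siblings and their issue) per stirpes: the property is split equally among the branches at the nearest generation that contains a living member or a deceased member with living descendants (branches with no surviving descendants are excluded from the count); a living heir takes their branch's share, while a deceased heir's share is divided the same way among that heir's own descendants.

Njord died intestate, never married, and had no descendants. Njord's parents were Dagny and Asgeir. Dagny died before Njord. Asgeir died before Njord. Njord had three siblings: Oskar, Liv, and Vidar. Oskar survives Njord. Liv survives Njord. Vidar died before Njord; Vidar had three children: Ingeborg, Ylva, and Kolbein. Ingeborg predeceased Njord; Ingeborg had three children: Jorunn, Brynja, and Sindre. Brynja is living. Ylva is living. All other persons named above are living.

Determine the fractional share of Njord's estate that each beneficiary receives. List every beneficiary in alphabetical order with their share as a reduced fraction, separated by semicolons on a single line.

Neither parent survives and there are no descendants, so the estate passes to Njord's siblings and their issue per stirpes.
The estate is divided into 3 equal shares of 1/3 among Oskar, Liv, Vidar.
Oskar is living and takes 1/3.
Liv is living and takes 1/3.
Vidar predeceased; the 1/3 allotted to Vidar's branch passes to Vidar's issue by representation.
The 1/3 is divided into 3 equal shares of 1/9 among Ingeborg, Ylva, Kolbein.
Ingeborg predeceased; the 1/9 allotted to Ingeborg's branch passes to Ingeborg's issue by representation.
The 1/9 is divided into 3 equal shares of 1/27 among Jorunn, Brynja, Sindre.
Jorunn is living and takes 1/27.
Brynja is living and takes 1/27.
Sindre is living and takes 1/27.
Ylva is living and takes 1/9.
Kolbein is living and takes 1/9.

Brynja 1/27; Jorunn 1/27; Kolbein 1/9; Liv 1/3; Oskar 1/3; Sindre 1/27; Ylva 1/9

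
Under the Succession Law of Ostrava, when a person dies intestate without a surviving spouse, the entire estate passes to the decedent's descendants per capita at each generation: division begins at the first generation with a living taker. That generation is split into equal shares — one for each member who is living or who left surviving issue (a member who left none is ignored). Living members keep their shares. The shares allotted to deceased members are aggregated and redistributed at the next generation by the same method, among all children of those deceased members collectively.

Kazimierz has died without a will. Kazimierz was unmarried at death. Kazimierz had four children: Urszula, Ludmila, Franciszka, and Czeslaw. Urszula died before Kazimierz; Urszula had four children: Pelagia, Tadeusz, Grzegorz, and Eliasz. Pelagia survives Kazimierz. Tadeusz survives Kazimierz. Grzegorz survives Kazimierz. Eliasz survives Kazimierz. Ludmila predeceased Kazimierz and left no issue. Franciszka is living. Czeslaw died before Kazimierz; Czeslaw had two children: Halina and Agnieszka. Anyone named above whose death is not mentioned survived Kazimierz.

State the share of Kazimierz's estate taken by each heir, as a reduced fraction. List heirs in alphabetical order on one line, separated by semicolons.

There is no surviving spouse, so the entire estate passes to Kazimierz's descendants per capita at each generation.
At generation 1 (Urszula, Franciszka, Czeslaw) there are 3 shares of (1)/3 = 1/3 each.
Living: Franciszka — each takes 1/3.
Deceased: Urszula and Czeslaw. Their combined 2/3 is pooled and carried to generation 2.
At generation 2 (Pelagia, Tadeusz, Grzegorz, Eliasz, Halina, Agnieszka) there are 6 shares of (2/3)/6 = 1/9 each.
Living: Pelagia, Tadeusz, Grzegorz, Eliasz, Halina, and Agnieszka — each takes 1/9.

Agnieszka 1/9; Eliasz 1/9; Franciszka 1/3; Grzegorz 1/9; Halina 1/9; Pelagia 1/9; Tadeusz 1/9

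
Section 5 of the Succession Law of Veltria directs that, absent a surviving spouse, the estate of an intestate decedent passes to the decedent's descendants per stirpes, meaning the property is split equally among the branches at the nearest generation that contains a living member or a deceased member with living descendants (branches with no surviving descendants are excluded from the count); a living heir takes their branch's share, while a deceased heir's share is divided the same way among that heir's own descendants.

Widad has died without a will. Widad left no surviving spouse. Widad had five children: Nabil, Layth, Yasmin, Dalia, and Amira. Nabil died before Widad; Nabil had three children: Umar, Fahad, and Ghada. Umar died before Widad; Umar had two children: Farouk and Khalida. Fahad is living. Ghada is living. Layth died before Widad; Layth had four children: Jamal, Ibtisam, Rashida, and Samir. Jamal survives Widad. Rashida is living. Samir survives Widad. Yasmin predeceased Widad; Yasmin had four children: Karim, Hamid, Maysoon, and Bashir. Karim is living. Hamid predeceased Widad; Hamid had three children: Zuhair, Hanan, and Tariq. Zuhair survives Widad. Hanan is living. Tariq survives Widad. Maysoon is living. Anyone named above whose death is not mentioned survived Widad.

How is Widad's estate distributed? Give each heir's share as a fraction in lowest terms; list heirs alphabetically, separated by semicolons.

Amira 1/5; Bashir 1/20; Dalia 1/5; Fahad 1/15; Farouk 1/30; Ghada 1/15; Hanan 1/60; Ibtisam 1/20; Jamal 1/20; Karim 1/20; Khalida 1/30; Maysoon 1/20; Rashida 1/20; Samir 1/20; Tariq 1/60; Zuhair 1/60

There is no surviving spouse, so the entire estate passes to Widad's descendants per stirpes.
The estate is divided into 5 equal shares of 1/5 among Nabil, Layth, Yasmin, Dalia, Amira.
Nabil predeceased; the 1/5 allotted to Nabil's branch passes to Nabil's issue by representation.
The 1/5 is divided into 3 equal shares of 1/15 among Umar, Fahad, Ghada.
Umar predeceased; the 1/15 allotted to Umar's branch passes to Umar's issue by representation.
The 1/15 is divided into 2 equal shares of 1/30 among Farouk, Khalida.
Farouk is living and takes 1/30.
Khalida is living and takes 1/30.
Fahad is living and takes 1/15.
Ghada is living and takes 1/15.
Layth predeceased; the 1/5 allotted to Layth's branch passes to Layth's issue by representation.
The 1/5 is divided into 4 equal shares of 1/20 among Jamal, Ibtisam, Rashida, Samir.
Jamal is living and takes 1/20.
Ibtisam is living and takes 1/20.
Rashida is living and takes 1/20.
Samir is living and takes 1/20.
Yasmin predeceased; the 1/5 allotted to Yasmin's branch passes to Yasmin's issue by representation.
The 1/5 is divided into 4 equal shares of 1/20 among Karim, Hamid, Maysoon, Bashir.
Karim is living and takes 1/20.
Hamid predeceased; the 1/20 allotted to Hamid's branch passes to Hamid's issue by representation.
The 1/20 is divided into 3 equal shares of 1/60 among Zuhair, Hanan, Tariq.
Zuhair is living and takes 1/60.
Hanan is living and takes 1/60.
Tariq is living and takes 1/60.
Maysoon is living and takes 1/20.
Bashir is living and takes 1/20.
Dalia is living and takes 1/5.
Amira is living and takes 1/5.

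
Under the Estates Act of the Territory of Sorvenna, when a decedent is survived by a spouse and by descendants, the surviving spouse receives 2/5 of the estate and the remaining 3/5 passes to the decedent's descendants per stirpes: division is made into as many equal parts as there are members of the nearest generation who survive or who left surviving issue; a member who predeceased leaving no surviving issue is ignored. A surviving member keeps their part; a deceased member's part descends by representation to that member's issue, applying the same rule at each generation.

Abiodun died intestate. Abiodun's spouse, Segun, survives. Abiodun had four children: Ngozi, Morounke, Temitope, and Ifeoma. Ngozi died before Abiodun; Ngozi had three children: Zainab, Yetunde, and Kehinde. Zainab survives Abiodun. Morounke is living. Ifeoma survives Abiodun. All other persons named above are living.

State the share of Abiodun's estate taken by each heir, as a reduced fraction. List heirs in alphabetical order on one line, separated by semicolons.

Segun, as surviving spouse, takes 2/5.
The remaining 3/5 passes to Abiodun's descendants per stirpes.
The 3/5 is divided into 4 equal shares of 3/20 among Ngozi, Morounke, Temitope, Ifeoma.
Ngozi predeceased; the 3/20 allotted to Ngozi's branch passes to Ngozi's issue by representation.
The 3/20 is divided into 3 equal shares of 1/20 among Zainab, Yetunde, Kehinde.
Zainab is living and takes 1/20.
Yetunde is living and takes 1/20.
Kehinde is living and takes 1/20.
Morounke is living and takes 3/20.
Temitope is living and takes 3/20.
Ifeoma is living and takes 3/20.

Ifeoma 3/20; Kehinde 1/20; Morounke 3/20; Segun 2/5; Temitope 3/20; Yetunde 1/20; Zainab 1/20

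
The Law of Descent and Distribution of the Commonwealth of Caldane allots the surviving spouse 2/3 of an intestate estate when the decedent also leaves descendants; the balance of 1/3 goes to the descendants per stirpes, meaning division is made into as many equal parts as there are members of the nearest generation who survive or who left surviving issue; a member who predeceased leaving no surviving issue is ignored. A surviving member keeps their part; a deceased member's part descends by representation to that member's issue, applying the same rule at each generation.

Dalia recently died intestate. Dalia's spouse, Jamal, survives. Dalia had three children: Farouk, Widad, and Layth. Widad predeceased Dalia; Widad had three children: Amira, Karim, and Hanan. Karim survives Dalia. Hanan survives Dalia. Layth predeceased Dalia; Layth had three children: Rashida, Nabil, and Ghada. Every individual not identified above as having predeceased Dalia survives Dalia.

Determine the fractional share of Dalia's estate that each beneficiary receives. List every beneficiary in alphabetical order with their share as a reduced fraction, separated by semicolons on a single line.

Amira 1/27; Farouk 1/9; Ghada 1/27; Hanan 1/27; Jamal 2/3; Karim 1/27; Nabil 1/27; Rashida 1/27

Jamal, as surviving spouse, takes 2/3.
The remaining 1/3 passes to Dalia's descendants per stirpes.
The 1/3 is divided into 3 equal shares of 1/9 among Farouk, Widad, Layth.
Farouk is living and takes 1/9.
Widad predeceased; the 1/9 allotted to Widad's branch passes to Widad's issue by representation.
The 1/9 is divided into 3 equal shares of 1/27 among Amira, Karim, Hanan.
Amira is living and takes 1/27.
Karim is living and takes 1/27.
Hanan is living and takes 1/27.
Layth predeceased; the 1/9 allotted to Layth's branch passes to Layth's issue by representation.
The 1/9 is divided into 3 equal shares of 1/27 among Rashida, Nabil, Ghada.
Rashida is living and takes 1/27.
Nabil is living and takes 1/27.
Ghada is living and takes 1/27.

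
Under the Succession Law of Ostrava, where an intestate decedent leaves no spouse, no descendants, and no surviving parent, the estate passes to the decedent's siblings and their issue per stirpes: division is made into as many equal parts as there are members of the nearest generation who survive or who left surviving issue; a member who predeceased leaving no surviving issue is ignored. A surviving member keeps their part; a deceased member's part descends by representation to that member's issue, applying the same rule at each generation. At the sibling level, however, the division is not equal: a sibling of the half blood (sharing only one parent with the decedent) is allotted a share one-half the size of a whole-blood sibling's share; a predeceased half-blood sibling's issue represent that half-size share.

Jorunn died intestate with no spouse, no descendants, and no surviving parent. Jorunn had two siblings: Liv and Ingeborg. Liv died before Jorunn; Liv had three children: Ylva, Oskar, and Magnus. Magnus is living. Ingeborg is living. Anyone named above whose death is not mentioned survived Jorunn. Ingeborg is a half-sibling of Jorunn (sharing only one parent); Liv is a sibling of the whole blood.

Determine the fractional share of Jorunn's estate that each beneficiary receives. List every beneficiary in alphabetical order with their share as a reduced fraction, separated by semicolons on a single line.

No spouse, descendants, or parent survives, so the estate passes to Jorunn's siblings per stirpes.
Half-blood siblings count for one-half the weight of whole-blood siblings at the initial division.
Dividing 1 in proportion to weights (total weight 3/2): Liv (weight 1) → 2/3; Ingeborg (weight 1/2) → 1/3.
Liv predeceased; the 2/3 allotted to Liv's branch passes to Liv's issue by representation.
The 2/3 is divided into 3 equal shares of 2/9 among Ylva, Oskar, Magnus.
Ylva is living and takes 2/9.
Oskar is living and takes 2/9.
Magnus is living and takes 2/9.
Ingeborg is living and takes 1/3.

Ingeborg 1/3; Magnus 2/9; Oskar 2/9; Ylva 2/9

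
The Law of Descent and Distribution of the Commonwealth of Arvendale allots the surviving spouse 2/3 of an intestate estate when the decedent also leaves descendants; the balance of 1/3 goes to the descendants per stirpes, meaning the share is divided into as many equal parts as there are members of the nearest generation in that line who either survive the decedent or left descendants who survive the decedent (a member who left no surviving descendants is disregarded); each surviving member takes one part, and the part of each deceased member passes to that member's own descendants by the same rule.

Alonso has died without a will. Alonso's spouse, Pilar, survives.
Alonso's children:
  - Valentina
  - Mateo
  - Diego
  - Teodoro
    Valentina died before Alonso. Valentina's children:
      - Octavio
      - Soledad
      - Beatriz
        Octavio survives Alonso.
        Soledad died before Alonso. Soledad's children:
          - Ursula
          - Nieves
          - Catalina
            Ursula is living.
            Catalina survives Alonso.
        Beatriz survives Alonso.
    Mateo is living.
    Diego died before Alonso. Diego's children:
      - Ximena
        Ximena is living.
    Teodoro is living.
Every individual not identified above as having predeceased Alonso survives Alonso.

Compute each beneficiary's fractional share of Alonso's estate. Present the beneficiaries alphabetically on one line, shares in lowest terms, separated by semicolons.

Beatriz 1/36; Catalina 1/108; Mateo 1/12; Nieves 1/108; Octavio 1/36; Pilar 2/3; Teodoro 1/12; Ursula 1/108; Ximena 1/12

Pilar, as surviving spouse, takes 2/3.
The remaining 1/3 passes to Alonso's descendants per stirpes.
The 1/3 is divided into 4 equal shares of 1/12 among Valentina, Mateo, Diego, Teodoro.
Valentina predeceased; the 1/12 allotted to Valentina's branch passes to Valentina's issue by representation.
The 1/12 is divided into 3 equal shares of 1/36 among Octavio, Soledad, Beatriz.
Octavio is living and takes 1/36.
Soledad predeceased; the 1/36 allotted to Soledad's branch passes to Soledad's issue by representation.
The 1/36 is divided into 3 equal shares of 1/108 among Ursula, Nieves, Catalina.
Ursula is living and takes 1/108.
Nieves is living and takes 1/108.
Catalina is living and takes 1/108.
Beatriz is living and takes 1/36.
Mateo is living and takes 1/12.
Diego predeceased; the 1/12 allotted to Diego's branch passes to Diego's issue by representation.
Ximena is the sole taker at this level and receives the full 1/12.
Teodoro is living and takes 1/12.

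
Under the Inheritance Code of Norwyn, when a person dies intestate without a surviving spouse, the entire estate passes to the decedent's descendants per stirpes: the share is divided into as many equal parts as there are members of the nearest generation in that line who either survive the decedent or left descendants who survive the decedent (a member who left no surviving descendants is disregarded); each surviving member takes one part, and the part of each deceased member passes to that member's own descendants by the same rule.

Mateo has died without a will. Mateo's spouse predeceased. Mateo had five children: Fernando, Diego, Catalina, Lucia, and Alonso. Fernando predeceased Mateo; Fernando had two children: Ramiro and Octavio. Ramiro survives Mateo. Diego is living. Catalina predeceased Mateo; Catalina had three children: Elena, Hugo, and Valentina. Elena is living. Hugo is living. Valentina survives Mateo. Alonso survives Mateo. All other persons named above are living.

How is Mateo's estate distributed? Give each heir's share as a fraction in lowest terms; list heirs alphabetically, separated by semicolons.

Alonso 1/5; Diego 1/5; Elena 1/15; Hugo 1/15; Lucia 1/5; Octavio 1/10; Ramiro 1/10; Valentina 1/15

There is no surviving spouse, so the entire estate passes to Mateo's descendants per stirpes.
The estate is divided into 5 equal shares of 1/5 among Fernando, Diego, Catalina, Lucia, Alonso.
Fernando predeceased; the 1/5 allotted to Fernando's branch passes to Fernando's issue by representation.
The 1/5 is divided into 2 equal shares of 1/10 among Ramiro, Octavio.
Ramiro is living and takes 1/10.
Octavio is living and takes 1/10.
Diego is living and takes 1/5.
Catalina predeceased; the 1/5 allotted to Catalina's branch passes to Catalina's issue by representation.
The 1/5 is divided into 3 equal shares of 1/15 among Elena, Hugo, Valentina.
Elena is living and takes 1/15.
Hugo is living and takes 1/15.
Valentina is living and takes 1/15.
Lucia is living and takes 1/5.
Alonso is living and takes 1/5.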